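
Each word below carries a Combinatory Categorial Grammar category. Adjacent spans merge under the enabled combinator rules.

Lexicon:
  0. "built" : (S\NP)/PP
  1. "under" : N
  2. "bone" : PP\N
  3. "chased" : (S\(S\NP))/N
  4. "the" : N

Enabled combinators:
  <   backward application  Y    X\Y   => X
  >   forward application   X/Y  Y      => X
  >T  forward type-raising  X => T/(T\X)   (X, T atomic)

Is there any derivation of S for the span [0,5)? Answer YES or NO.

[0,5] S   <
  [0,3] S\NP   >
    [0,1] "built" : (S\NP)/PP
    [1,3] PP   >
      [1,2] PP/(PP\N)   >T
        [1,2] "under" : N
      [2,3] "bone" : PP\N
  [3,5] S\(S\NP)   >
    [3,4] "chased" : (S\(S\NP))/N
    [4,5] "the" : N

YES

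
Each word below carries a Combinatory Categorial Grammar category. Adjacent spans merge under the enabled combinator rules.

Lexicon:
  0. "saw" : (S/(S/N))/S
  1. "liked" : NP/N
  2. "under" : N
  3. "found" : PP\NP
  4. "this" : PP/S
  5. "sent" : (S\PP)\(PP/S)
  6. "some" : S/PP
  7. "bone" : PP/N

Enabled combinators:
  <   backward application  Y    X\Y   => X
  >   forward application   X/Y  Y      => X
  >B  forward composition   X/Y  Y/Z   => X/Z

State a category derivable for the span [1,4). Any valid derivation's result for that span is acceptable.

PP

[0,8] S   >
  [0,6] S/(S/N)   >
    [0,1] "saw" : (S/(S/N))/S
    [1,6] S   <
      [1,4] PP   <
        [1,3] NP   >
          [1,2] "liked" : NP/N
          [2,3] "under" : N
        [3,4] "found" : PP\NP
      [4,6] S\PP   <
        [4,5] "this" : PP/S
        [5,6] "sent" : (S\PP)\(PP/S)
  [6,8] S/N   >B
    [6,7] "some" : S/PP
    [7,8] "bone" : PP/N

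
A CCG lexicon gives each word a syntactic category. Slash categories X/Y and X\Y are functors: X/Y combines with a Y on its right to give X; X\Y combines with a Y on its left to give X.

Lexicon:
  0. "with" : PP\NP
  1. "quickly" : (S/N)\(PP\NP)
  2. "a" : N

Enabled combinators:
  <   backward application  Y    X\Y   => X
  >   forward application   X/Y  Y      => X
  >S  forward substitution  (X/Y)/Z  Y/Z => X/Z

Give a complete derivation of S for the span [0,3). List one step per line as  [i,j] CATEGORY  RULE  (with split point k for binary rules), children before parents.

[0,3] S   >
  [0,2] S/N   <
    [0,1] "with" : PP\NP
    [1,2] "quickly" : (S/N)\(PP\NP)
  [2,3] "a" : N

[0,1] PP\NP  lex  "with"
[1,2] (S/N)\(PP\NP)  lex  "quickly"
[0,2] S/N  <  k=1
[2,3] N  lex  "a"
[0,3] S  >  k=2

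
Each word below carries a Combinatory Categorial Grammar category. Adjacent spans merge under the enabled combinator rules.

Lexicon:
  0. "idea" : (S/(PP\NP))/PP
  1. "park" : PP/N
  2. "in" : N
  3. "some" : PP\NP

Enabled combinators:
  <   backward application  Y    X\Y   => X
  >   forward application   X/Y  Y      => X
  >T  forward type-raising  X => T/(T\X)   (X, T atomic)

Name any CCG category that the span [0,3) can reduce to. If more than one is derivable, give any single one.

S/(PP\NP)

[0,4] S   >
  [0,3] S/(PP\NP)   >
    [0,1] "idea" : (S/(PP\NP))/PP
    [1,3] PP   >
      [1,2] "park" : PP/N
      [2,3] "in" : N
  [3,4] "some" : PP\NP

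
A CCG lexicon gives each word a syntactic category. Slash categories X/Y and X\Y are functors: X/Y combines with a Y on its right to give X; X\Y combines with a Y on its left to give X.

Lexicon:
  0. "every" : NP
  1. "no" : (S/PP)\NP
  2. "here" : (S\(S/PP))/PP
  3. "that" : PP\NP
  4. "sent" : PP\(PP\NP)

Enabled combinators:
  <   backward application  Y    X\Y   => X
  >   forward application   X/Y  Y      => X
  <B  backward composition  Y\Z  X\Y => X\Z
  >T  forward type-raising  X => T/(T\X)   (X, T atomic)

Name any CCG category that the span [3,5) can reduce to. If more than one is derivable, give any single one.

[0,5] S   <
  [0,1] "every" : NP
  [1,5] S\NP   <B
    [1,2] "no" : (S/PP)\NP
    [2,5] S\(S/PP)   >
      [2,3] "here" : (S\(S/PP))/PP
      [3,5] PP   <
        [3,4] "that" : PP\NP
        [4,5] "sent" : PP\(PP\NP)

PP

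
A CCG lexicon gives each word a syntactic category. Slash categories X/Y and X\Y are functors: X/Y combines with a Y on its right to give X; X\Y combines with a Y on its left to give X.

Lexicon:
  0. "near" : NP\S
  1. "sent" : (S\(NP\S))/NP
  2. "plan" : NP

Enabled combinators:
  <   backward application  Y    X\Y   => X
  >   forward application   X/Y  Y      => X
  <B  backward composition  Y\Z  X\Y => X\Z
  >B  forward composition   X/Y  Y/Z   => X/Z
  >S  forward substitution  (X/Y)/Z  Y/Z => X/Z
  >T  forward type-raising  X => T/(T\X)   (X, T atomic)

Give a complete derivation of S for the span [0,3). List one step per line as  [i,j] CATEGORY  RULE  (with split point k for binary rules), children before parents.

[0,1] NP\S  lex  "near"
[1,2] (S\(NP\S))/NP  lex  "sent"
[2,3] NP  lex  "plan"
[1,3] S\(NP\S)  >  k=2
[0,3] S  <  k=1

[0,3] S   <
  [0,1] "near" : NP\S
  [1,3] S\(NP\S)   >
    [1,2] "sent" : (S\(NP\S))/NP
    [2,3] "plan" : NP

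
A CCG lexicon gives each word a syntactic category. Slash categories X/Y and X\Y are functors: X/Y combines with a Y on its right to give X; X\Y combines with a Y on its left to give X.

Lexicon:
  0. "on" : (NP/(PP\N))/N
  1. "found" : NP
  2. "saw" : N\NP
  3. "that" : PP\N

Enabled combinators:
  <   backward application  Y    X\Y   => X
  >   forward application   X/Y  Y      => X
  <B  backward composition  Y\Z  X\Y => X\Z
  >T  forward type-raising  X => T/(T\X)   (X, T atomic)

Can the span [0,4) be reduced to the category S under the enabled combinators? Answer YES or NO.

NO

(NP/(PP\N))/N NP N\NP PP\N
CKY chart[0,4] = {N/(N\NP), NP, NP/(NP\NP), PP/(PP\NP), S/(S\NP)}; S ∉ chart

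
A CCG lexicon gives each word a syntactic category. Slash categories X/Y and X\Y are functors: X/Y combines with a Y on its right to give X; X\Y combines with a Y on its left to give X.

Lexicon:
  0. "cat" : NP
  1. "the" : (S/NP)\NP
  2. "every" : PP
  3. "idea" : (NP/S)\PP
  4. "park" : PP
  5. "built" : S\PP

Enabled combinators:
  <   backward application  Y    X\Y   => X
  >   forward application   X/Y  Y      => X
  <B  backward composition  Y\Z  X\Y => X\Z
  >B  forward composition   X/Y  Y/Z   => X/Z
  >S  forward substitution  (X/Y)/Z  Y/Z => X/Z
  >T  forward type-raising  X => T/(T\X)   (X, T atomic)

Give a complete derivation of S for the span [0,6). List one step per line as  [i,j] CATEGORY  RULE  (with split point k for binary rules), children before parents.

[0,1] NP  lex  "cat"
[1,2] (S/NP)\NP  lex  "the"
[0,2] S/NP  <  k=1
[2,3] PP  lex  "every"
[3,4] (NP/S)\PP  lex  "idea"
[2,4] NP/S  <  k=3
[4,5] PP  lex  "park"
[4,5] S/(S\PP)  >T
[5,6] S\PP  lex  "built"
[4,6] S  >  k=5
[2,6] NP  >  k=4
[0,6] S  >  k=2

[0,6] S   >
  [0,2] S/NP   <
    [0,1] "cat" : NP
    [1,2] "the" : (S/NP)\NP
  [2,6] NP   >
    [2,4] NP/S   <
      [2,3] "every" : PP
      [3,4] "idea" : (NP/S)\PP
    [4,6] S   >
      [4,5] S/(S\PP)   >T
        [4,5] "park" : PP
      [5,6] "built" : S\PP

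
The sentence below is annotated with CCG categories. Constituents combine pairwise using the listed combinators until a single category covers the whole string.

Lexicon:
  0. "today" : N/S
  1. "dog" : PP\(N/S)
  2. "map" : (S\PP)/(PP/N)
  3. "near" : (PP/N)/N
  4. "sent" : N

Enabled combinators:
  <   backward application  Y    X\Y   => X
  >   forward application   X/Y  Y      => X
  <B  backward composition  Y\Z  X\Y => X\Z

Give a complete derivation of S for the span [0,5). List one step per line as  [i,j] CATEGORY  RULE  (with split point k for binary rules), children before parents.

[0,1] N/S  lex  "today"
[1,2] PP\(N/S)  lex  "dog"
[0,2] PP  <  k=1
[2,3] (S\PP)/(PP/N)  lex  "map"
[3,4] (PP/N)/N  lex  "near"
[4,5] N  lex  "sent"
[3,5] PP/N  >  k=4
[2,5] S\PP  >  k=3
[0,5] S  <  k=2

[0,5] S   <
  [0,2] PP   <
    [0,1] "today" : N/S
    [1,2] "dog" : PP\(N/S)
  [2,5] S\PP   >
    [2,3] "map" : (S\PP)/(PP/N)
    [3,5] PP/N   >
      [3,4] "near" : (PP/N)/N
      [4,5] "sent" : N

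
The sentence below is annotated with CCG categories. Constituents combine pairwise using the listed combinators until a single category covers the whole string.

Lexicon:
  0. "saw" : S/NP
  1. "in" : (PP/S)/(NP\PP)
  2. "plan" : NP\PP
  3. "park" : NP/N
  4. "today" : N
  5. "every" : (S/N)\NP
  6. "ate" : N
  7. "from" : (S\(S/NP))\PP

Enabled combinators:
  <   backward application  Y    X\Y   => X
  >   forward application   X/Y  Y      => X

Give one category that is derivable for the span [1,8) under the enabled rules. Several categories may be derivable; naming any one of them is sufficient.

[0,8] S   <
  [0,1] "saw" : S/NP
  [1,8] S\(S/NP)   <
    [1,7] PP   >
      [1,3] PP/S   >
        [1,2] "in" : (PP/S)/(NP\PP)
        [2,3] "plan" : NP\PP
      [3,7] S   >
        [3,6] S/N   <
          [3,5] NP   >
            [3,4] "park" : NP/N
            [4,5] "today" : N
          [5,6] "every" : (S/N)\NP
        [6,7] "ate" : N
    [7,8] "from" : (S\(S/NP))\PP

S\(S/NP)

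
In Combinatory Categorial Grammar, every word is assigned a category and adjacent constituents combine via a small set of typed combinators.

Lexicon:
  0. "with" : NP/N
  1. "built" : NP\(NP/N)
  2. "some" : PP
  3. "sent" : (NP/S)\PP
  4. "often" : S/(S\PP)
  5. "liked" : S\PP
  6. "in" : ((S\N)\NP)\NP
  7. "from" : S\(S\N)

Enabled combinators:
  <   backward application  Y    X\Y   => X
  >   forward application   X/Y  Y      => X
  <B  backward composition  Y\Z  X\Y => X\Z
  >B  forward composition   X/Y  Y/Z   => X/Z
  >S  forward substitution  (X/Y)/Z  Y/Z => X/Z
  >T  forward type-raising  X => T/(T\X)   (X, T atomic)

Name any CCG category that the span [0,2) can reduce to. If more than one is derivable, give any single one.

NP

[0,8] S   <
  [0,7] S\N   <
    [0,2] NP   <
      [0,1] "with" : NP/N
      [1,2] "built" : NP\(NP/N)
    [2,7] (S\N)\NP   <
      [2,6] NP   >
        [2,4] NP/S   <
          [2,3] "some" : PP
          [3,4] "sent" : (NP/S)\PP
        [4,6] S   >
          [4,5] "often" : S/(S\PP)
          [5,6] "liked" : S\PP
      [6,7] "in" : ((S\N)\NP)\NP
  [7,8] "from" : S\(S\N)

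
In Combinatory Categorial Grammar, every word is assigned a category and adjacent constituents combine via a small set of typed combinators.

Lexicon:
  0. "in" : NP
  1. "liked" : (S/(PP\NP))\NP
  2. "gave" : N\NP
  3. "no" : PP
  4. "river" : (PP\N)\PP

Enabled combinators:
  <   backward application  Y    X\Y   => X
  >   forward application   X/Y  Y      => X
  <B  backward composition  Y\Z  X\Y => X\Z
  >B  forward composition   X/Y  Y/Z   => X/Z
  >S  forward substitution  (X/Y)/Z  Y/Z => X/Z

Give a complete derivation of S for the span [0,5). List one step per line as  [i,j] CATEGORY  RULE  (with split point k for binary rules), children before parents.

[0,5] S   >
  [0,2] S/(PP\NP)   <
    [0,1] "in" : NP
    [1,2] "liked" : (S/(PP\NP))\NP
  [2,5] PP\NP   <B
    [2,3] "gave" : N\NP
    [3,5] PP\N   <
      [3,4] "no" : PP
      [4,5] "river" : (PP\N)\PP

[0,1] NP  lex  "in"
[1,2] (S/(PP\NP))\NP  lex  "liked"
[0,2] S/(PP\NP)  <  k=1
[2,3] N\NP  lex  "gave"
[3,4] PP  lex  "no"
[4,5] (PP\N)\PP  lex  "river"
[3,5] PP\N  <  k=4
[2,5] PP\NP  <B  k=3
[0,5] S  >  k=2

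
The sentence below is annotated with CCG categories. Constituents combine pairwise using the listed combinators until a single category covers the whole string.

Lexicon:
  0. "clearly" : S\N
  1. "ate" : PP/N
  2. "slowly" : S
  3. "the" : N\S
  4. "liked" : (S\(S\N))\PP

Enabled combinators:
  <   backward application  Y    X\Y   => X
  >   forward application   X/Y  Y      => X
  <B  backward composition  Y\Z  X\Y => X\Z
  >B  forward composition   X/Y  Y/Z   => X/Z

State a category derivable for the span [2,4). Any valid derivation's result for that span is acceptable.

[0,5] S   <
  [0,1] "clearly" : S\N
  [1,5] S\(S\N)   <
    [1,4] PP   >
      [1,2] "ate" : PP/N
      [2,4] N   <
        [2,3] "slowly" : S
        [3,4] "the" : N\S
    [4,5] "liked" : (S\(S\N))\PP

N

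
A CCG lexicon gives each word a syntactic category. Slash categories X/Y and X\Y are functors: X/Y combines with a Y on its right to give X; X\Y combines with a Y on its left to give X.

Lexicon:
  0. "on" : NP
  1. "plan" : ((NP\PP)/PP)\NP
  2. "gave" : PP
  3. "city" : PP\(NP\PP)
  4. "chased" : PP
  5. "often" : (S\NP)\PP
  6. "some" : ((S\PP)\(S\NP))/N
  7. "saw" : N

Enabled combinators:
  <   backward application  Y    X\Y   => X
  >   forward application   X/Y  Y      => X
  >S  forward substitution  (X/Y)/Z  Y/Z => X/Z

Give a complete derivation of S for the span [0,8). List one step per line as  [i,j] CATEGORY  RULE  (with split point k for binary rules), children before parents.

[0,8] S   <
  [0,4] PP   <
    [0,3] NP\PP   >
      [0,2] (NP\PP)/PP   <
        [0,1] "on" : NP
        [1,2] "plan" : ((NP\PP)/PP)\NP
      [2,3] "gave" : PP
    [3,4] "city" : PP\(NP\PP)
  [4,8] S\PP   <
    [4,6] S\NP   <
      [4,5] "chased" : PP
      [5,6] "often" : (S\NP)\PP
    [6,8] (S\PP)\(S\NP)   >
      [6,7] "some" : ((S\PP)\(S\NP))/N
      [7,8] "saw" : N

[0,1] NP  lex  "on"
[1,2] ((NP\PP)/PP)\NP  lex  "plan"
[0,2] (NP\PP)/PP  <  k=1
[2,3] PP  lex  "gave"
[0,3] NP\PP  >  k=2
[3,4] PP\(NP\PP)  lex  "city"
[0,4] PP  <  k=3
[4,5] PP  lex  "chased"
[5,6] (S\NP)\PP  lex  "often"
[4,6] S\NP  <  k=5
[6,7] ((S\PP)\(S\NP))/N  lex  "some"
[7,8] N  lex  "saw"
[6,8] (S\PP)\(S\NP)  >  k=7
[4,8] S\PP  <  k=6
[0,8] S  <  k=4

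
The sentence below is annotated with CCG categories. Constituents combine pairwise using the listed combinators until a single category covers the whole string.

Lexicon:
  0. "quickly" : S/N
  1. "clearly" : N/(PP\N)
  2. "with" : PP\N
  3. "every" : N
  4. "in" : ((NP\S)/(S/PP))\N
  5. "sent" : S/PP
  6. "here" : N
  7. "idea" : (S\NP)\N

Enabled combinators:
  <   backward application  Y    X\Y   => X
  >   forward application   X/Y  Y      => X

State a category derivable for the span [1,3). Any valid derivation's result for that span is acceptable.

[0,8] S   <
  [0,6] NP   <
    [0,3] S   >
      [0,1] "quickly" : S/N
      [1,3] N   >
        [1,2] "clearly" : N/(PP\N)
        [2,3] "with" : PP\N
    [3,6] NP\S   >
      [3,5] (NP\S)/(S/PP)   <
        [3,4] "every" : N
        [4,5] "in" : ((NP\S)/(S/PP))\N
      [5,6] "sent" : S/PP
  [6,8] S\NP   <
    [6,7] "here" : N
    [7,8] "idea" : (S\NP)\N

N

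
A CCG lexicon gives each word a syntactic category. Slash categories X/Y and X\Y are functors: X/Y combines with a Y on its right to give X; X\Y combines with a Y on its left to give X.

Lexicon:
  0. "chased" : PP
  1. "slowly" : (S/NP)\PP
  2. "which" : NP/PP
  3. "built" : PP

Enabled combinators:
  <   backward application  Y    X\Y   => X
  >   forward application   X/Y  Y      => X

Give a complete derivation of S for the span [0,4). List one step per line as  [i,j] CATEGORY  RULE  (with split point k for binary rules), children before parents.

[0,4] S   >
  [0,2] S/NP   <
    [0,1] "chased" : PP
    [1,2] "slowly" : (S/NP)\PP
  [2,4] NP   >
    [2,3] "which" : NP/PP
    [3,4] "built" : PP

[0,1] PP  lex  "chased"
[1,2] (S/NP)\PP  lex  "slowly"
[0,2] S/NP  <  k=1
[2,3] NP/PP  lex  "which"
[3,4] PP  lex  "built"
[2,4] NP  >  k=3
[0,4] S  >  k=2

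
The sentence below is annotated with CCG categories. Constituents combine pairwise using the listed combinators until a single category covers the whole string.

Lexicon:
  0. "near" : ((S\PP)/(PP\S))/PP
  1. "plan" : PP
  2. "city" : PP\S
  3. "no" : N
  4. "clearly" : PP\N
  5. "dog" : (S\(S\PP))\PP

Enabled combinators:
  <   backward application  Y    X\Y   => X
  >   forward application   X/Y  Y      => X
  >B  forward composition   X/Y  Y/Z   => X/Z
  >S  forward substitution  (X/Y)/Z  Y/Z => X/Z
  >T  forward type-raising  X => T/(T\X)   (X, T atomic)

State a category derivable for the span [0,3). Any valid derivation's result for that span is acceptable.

S\PP

[0,6] S   <
  [0,3] S\PP   >
    [0,2] (S\PP)/(PP\S)   >
      [0,1] "near" : ((S\PP)/(PP\S))/PP
      [1,2] "plan" : PP
    [2,3] "city" : PP\S
  [3,6] S\(S\PP)   <
    [3,5] PP   <
      [3,4] "no" : N
      [4,5] "clearly" : PP\N
    [5,6] "dog" : (S\(S\PP))\PP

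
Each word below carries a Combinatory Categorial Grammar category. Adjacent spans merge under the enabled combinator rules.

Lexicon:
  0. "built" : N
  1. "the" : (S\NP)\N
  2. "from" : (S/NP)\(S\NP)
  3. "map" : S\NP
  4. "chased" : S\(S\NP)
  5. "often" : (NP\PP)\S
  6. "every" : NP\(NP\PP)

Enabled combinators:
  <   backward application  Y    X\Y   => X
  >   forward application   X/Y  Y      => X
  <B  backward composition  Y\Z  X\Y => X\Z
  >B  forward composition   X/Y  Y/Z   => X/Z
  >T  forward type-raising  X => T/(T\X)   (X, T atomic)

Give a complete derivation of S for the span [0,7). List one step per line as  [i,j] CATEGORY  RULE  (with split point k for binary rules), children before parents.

[0,7] S   >
  [0,3] S/NP   <
    [0,2] S\NP   <
      [0,1] "built" : N
      [1,2] "the" : (S\NP)\N
    [2,3] "from" : (S/NP)\(S\NP)
  [3,7] NP   <
    [3,6] NP\PP   <
      [3,5] S   <
        [3,4] "map" : S\NP
        [4,5] "chased" : S\(S\NP)
      [5,6] "often" : (NP\PP)\S
    [6,7] "every" : NP\(NP\PP)

[0,1] N  lex  "built"
[1,2] (S\NP)\N  lex  "the"
[0,2] S\NP  <  k=1
[2,3] (S/NP)\(S\NP)  lex  "from"
[0,3] S/NP  <  k=2
[3,4] S\NP  lex  "map"
[4,5] S\(S\NP)  lex  "chased"
[3,5] S  <  k=4
[5,6] (NP\PP)\S  lex  "often"
[3,6] NP\PP  <  k=5
[6,7] NP\(NP\PP)  lex  "every"
[3,7] NP  <  k=6
[0,7] S  >  k=3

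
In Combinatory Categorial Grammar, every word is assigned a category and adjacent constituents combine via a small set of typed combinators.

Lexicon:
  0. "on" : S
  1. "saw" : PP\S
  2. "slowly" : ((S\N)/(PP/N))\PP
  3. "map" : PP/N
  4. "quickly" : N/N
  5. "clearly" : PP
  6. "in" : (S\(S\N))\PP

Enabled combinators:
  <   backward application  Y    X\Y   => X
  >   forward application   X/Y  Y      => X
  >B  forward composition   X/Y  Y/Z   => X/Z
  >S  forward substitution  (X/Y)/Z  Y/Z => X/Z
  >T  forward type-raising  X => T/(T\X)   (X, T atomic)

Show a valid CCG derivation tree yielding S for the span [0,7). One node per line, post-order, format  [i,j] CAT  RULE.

[0,7] S   <
  [0,5] S\N   >
    [0,3] (S\N)/(PP/N)   <
      [0,2] PP   <
        [0,1] "on" : S
        [1,2] "saw" : PP\S
      [2,3] "slowly" : ((S\N)/(PP/N))\PP
    [3,5] PP/N   >B
      [3,4] "map" : PP/N
      [4,5] "quickly" : N/N
  [5,7] S\(S\N)   <
    [5,6] "clearly" : PP
    [6,7] "in" : (S\(S\N))\PP

[0,1] S  lex  "on"
[1,2] PP\S  lex  "saw"
[0,2] PP  <  k=1
[2,3] ((S\N)/(PP/N))\PP  lex  "slowly"
[0,3] (S\N)/(PP/N)  <  k=2
[3,4] PP/N  lex  "map"
[4,5] N/N  lex  "quickly"
[3,5] PP/N  >B  k=4
[0,5] S\N  >  k=3
[5,6] PP  lex  "clearly"
[6,7] (S\(S\N))\PP  lex  "in"
[5,7] S\(S\N)  <  k=6
[0,7] S  <  k=5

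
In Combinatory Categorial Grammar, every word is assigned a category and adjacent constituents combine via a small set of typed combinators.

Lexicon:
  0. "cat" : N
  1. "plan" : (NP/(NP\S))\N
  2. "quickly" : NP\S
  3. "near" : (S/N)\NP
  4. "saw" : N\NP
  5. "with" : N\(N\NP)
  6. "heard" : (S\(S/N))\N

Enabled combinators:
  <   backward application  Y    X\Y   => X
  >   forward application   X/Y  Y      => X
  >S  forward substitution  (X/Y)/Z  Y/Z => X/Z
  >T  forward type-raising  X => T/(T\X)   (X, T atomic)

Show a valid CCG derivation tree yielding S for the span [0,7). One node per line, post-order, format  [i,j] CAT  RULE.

[0,1] N  lex  "cat"
[1,2] (NP/(NP\S))\N  lex  "plan"
[0,2] NP/(NP\S)  <  k=1
[2,3] NP\S  lex  "quickly"
[0,3] NP  >  k=2
[3,4] (S/N)\NP  lex  "near"
[0,4] S/N  <  k=3
[4,5] N\NP  lex  "saw"
[5,6] N\(N\NP)  lex  "with"
[4,6] N  <  k=5
[6,7] (S\(S/N))\N  lex  "heard"
[4,7] S\(S/N)  <  k=6
[0,7] S  <  k=4

[0,7] S   <
  [0,4] S/N   <
    [0,3] NP   >
      [0,2] NP/(NP\S)   <
        [0,1] "cat" : N
        [1,2] "plan" : (NP/(NP\S))\N
      [2,3] "quickly" : NP\S
    [3,4] "near" : (S/N)\NP
  [4,7] S\(S/N)   <
    [4,6] N   <
      [4,5] "saw" : N\NP
      [5,6] "with" : N\(N\NP)
    [6,7] "heard" : (S\(S/N))\N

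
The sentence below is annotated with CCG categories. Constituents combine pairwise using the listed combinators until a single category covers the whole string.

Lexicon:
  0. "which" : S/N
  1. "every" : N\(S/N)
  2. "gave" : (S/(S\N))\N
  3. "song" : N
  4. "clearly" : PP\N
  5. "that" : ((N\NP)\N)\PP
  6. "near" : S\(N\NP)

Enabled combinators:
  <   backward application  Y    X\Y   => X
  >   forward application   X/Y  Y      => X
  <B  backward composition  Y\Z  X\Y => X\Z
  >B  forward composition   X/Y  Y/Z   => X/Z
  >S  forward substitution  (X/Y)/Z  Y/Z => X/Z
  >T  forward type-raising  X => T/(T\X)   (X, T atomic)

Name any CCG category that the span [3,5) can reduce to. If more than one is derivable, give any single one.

[0,7] S   >
  [0,3] S/(S\N)   <
    [0,2] N   <
      [0,1] "which" : S/N
      [1,2] "every" : N\(S/N)
    [2,3] "gave" : (S/(S\N))\N
  [3,7] S\N   <B
    [3,6] (N\NP)\N   <
      [3,5] PP   <
        [3,4] "song" : N
        [4,5] "clearly" : PP\N
      [5,6] "that" : ((N\NP)\N)\PP
    [6,7] "near" : S\(N\NP)

PP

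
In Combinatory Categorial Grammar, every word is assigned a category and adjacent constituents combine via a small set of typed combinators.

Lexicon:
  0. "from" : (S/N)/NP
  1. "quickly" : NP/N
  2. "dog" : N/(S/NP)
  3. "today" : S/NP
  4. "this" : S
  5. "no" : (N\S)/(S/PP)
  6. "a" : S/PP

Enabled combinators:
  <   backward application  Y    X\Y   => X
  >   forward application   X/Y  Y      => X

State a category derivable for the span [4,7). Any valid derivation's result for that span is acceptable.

[0,7] S   >
  [0,4] S/N   >
    [0,1] "from" : (S/N)/NP
    [1,4] NP   >
      [1,2] "quickly" : NP/N
      [2,4] N   >
        [2,3] "dog" : N/(S/NP)
        [3,4] "today" : S/NP
  [4,7] N   <
    [4,5] "this" : S
    [5,7] N\S   >
      [5,6] "no" : (N\S)/(S/PP)
      [6,7] "a" : S/PP

N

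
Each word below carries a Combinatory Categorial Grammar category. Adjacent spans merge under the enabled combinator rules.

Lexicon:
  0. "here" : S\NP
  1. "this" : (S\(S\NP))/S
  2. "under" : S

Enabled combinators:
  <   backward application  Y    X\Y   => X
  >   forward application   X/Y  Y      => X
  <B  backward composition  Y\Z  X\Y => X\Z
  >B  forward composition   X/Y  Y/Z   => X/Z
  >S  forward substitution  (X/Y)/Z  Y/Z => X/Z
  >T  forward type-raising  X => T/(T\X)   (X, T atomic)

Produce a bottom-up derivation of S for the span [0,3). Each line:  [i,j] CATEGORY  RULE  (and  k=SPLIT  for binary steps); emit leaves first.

[0,1] S\NP  lex  "here"
[1,2] (S\(S\NP))/S  lex  "this"
[2,3] S  lex  "under"
[1,3] S\(S\NP)  >  k=2
[0,3] S  <  k=1

[0,3] S   <
  [0,1] "here" : S\NP
  [1,3] S\(S\NP)   >
    [1,2] "this" : (S\(S\NP))/S
    [2,3] "under" : S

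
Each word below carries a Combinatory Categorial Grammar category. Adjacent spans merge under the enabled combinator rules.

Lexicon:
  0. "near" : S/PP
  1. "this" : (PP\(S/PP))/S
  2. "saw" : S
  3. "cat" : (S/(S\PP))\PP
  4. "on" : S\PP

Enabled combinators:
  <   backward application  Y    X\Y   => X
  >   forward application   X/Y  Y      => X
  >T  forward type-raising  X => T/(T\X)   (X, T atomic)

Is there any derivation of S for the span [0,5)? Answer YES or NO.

[0,5] S   >
  [0,4] S/(S\PP)   <
    [0,3] PP   <
      [0,1] "near" : S/PP
      [1,3] PP\(S/PP)   >
        [1,2] "this" : (PP\(S/PP))/S
        [2,3] "saw" : S
    [3,4] "cat" : (S/(S\PP))\PP
  [4,5] "on" : S\PP

YES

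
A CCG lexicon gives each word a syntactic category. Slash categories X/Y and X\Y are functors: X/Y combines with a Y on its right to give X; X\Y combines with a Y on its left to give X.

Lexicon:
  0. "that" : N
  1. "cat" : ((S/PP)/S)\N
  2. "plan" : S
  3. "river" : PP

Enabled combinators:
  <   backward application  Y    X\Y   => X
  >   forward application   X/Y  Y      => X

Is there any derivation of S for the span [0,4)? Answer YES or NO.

YES

[0,4] S   >
  [0,3] S/PP   >
    [0,2] (S/PP)/S   <
      [0,1] "that" : N
      [1,2] "cat" : ((S/PP)/S)\N
    [2,3] "plan" : S
  [3,4] "river" : PP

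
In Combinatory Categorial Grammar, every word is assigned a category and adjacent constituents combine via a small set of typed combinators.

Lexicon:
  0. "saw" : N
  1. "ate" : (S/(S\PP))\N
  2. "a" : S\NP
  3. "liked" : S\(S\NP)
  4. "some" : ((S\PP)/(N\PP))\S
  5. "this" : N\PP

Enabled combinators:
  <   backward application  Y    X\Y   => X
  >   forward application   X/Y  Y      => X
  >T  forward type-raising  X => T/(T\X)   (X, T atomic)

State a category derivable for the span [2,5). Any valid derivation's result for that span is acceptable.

[0,6] S   >
  [0,2] S/(S\PP)   <
    [0,1] "saw" : N
    [1,2] "ate" : (S/(S\PP))\N
  [2,6] S\PP   >
    [2,5] (S\PP)/(N\PP)   <
      [2,4] S   <
        [2,3] "a" : S\NP
        [3,4] "liked" : S\(S\NP)
      [4,5] "some" : ((S\PP)/(N\PP))\S
    [5,6] "this" : N\PP

(S\PP)/(N\PP)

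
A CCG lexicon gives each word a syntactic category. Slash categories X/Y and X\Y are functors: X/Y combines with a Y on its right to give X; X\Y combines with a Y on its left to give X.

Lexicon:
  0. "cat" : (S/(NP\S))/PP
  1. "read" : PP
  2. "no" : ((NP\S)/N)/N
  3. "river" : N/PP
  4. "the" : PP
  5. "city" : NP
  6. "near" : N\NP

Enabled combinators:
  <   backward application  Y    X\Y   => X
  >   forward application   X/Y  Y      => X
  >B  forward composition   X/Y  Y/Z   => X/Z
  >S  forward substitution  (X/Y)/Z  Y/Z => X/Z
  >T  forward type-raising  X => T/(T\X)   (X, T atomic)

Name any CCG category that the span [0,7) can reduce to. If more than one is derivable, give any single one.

[0,7] S   >
  [0,2] S/(NP\S)   >
    [0,1] "cat" : (S/(NP\S))/PP
    [1,2] "read" : PP
  [2,7] NP\S   >
    [2,5] (NP\S)/N   >
      [2,3] "no" : ((NP\S)/N)/N
      [3,5] N   >
        [3,4] "river" : N/PP
        [4,5] "the" : PP
    [5,7] N   >
      [5,6] N/(N\NP)   >T
        [5,6] "city" : NP
      [6,7] "near" : N\NP

S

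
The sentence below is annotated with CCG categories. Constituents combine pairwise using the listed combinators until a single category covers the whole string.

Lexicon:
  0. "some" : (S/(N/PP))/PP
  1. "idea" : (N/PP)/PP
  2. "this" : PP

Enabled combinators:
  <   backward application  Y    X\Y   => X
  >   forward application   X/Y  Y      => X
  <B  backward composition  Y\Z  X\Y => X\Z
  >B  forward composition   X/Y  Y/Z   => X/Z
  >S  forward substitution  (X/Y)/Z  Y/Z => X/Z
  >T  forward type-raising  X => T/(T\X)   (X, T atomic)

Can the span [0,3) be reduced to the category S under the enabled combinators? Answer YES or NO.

YES

[0,3] S   >
  [0,2] S/PP   >S
    [0,1] "some" : (S/(N/PP))/PP
    [1,2] "idea" : (N/PP)/PP
  [2,3] "this" : PP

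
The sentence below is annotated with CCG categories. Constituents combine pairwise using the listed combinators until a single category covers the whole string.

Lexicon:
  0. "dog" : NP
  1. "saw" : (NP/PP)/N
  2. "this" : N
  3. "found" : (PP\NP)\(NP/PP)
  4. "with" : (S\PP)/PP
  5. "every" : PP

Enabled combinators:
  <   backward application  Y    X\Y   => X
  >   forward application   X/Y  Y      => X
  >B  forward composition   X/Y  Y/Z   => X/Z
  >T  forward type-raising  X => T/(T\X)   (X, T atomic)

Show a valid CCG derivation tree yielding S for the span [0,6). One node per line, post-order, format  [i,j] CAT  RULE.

[0,1] NP  lex  "dog"
[1,2] (NP/PP)/N  lex  "saw"
[2,3] N  lex  "this"
[1,3] NP/PP  >  k=2
[3,4] (PP\NP)\(NP/PP)  lex  "found"
[1,4] PP\NP  <  k=3
[0,4] PP  <  k=1
[4,5] (S\PP)/PP  lex  "with"
[5,6] PP  lex  "every"
[4,6] S\PP  >  k=5
[0,6] S  <  k=4

[0,6] S   <
  [0,4] PP   <
    [0,1] "dog" : NP
    [1,4] PP\NP   <
      [1,3] NP/PP   >
        [1,2] "saw" : (NP/PP)/N
        [2,3] "this" : N
      [3,4] "found" : (PP\NP)\(NP/PP)
  [4,6] S\PP   >
    [4,5] "with" : (S\PP)/PP
    [5,6] "every" : PP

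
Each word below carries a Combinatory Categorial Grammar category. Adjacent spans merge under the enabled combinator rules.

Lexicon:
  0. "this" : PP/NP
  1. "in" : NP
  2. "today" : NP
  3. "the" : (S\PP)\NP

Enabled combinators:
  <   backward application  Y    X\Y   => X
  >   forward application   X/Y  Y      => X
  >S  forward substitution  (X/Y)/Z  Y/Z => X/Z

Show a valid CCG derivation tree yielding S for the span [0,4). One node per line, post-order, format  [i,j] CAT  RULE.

[0,1] PP/NP  lex  "this"
[1,2] NP  lex  "in"
[0,2] PP  >  k=1
[2,3] NP  lex  "today"
[3,4] (S\PP)\NP  lex  "the"
[2,4] S\PP  <  k=3
[0,4] S  <  k=2

[0,4] S   <
  [0,2] PP   >
    [0,1] "this" : PP/NP
    [1,2] "in" : NP
  [2,4] S\PP   <
    [2,3] "today" : NP
    [3,4] "the" : (S\PP)\NP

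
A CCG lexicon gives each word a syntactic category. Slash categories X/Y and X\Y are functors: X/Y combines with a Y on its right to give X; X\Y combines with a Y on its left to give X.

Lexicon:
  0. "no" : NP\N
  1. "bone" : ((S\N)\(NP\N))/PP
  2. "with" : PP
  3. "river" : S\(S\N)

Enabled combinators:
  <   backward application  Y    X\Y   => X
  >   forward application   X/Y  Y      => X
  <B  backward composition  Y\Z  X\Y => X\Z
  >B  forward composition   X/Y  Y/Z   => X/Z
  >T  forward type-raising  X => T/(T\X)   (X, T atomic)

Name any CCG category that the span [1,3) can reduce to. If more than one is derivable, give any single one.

(S\N)\(NP\N)

[0,4] S   <
  [0,3] S\N   <
    [0,1] "no" : NP\N
    [1,3] (S\N)\(NP\N)   >
      [1,2] "bone" : ((S\N)\(NP\N))/PP
      [2,3] "with" : PP
  [3,4] "river" : S\(S\N)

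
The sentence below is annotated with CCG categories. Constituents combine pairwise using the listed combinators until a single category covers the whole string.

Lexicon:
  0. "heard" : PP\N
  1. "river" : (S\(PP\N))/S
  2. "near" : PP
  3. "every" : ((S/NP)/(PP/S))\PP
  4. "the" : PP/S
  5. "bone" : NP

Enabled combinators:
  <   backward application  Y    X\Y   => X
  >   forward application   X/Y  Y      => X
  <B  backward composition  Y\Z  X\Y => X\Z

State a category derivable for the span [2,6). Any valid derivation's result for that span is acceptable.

S

[0,6] S   <
  [0,1] "heard" : PP\N
  [1,6] S\(PP\N)   >
    [1,2] "river" : (S\(PP\N))/S
    [2,6] S   >
      [2,5] S/NP   >
        [2,4] (S/NP)/(PP/S)   <
          [2,3] "near" : PP
          [3,4] "every" : ((S/NP)/(PP/S))\PP
        [4,5] "the" : PP/S
      [5,6] "bone" : NP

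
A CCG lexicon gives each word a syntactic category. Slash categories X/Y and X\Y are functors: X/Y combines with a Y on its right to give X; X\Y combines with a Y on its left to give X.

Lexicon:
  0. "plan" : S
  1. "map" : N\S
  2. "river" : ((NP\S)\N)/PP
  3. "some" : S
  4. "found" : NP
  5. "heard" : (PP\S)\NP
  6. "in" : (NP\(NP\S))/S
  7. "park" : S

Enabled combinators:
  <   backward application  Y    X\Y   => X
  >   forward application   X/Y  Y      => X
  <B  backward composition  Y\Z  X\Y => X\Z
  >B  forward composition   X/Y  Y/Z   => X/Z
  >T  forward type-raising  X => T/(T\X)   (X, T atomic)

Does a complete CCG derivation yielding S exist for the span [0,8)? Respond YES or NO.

S N\S ((NP\S)\N)/PP S NP (PP\S)\NP (NP\(NP\S))/S S
CKY chart[0,8] = {N/(N\NP), NP, NP/(NP\NP), PP/(PP\NP), S/(S\NP)}; S ∉ chart

NO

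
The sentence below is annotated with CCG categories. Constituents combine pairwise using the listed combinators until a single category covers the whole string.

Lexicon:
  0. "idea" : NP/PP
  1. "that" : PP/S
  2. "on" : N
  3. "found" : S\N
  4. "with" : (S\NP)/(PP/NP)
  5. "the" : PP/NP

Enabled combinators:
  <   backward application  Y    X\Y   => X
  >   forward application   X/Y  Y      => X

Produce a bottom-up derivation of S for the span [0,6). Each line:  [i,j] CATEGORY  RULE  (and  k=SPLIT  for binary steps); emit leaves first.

[0,6] S   <
  [0,4] NP   >
    [0,1] "idea" : NP/PP
    [1,4] PP   >
      [1,2] "that" : PP/S
      [2,4] S   <
        [2,3] "on" : N
        [3,4] "found" : S\N
  [4,6] S\NP   >
    [4,5] "with" : (S\NP)/(PP/NP)
    [5,6] "the" : PP/NP

[0,1] NP/PP  lex  "idea"
[1,2] PP/S  lex  "that"
[2,3] N  lex  "on"
[3,4] S\N  lex  "found"
[2,4] S  <  k=3
[1,4] PP  >  k=2
[0,4] NP  >  k=1
[4,5] (S\NP)/(PP/NP)  lex  "with"
[5,6] PP/NP  lex  "the"
[4,6] S\NP  >  k=5
[0,6] S  <  k=4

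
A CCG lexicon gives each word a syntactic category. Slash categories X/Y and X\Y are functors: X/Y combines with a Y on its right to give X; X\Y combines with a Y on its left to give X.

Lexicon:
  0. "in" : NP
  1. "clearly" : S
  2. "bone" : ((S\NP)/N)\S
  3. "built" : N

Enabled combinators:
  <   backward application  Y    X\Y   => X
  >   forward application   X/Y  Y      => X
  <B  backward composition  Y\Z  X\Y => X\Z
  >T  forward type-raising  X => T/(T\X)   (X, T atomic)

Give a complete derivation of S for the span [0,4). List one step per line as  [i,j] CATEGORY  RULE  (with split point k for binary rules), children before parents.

[0,1] NP  lex  "in"
[0,1] S/(S\NP)  >T
[1,2] S  lex  "clearly"
[2,3] ((S\NP)/N)\S  lex  "bone"
[1,3] (S\NP)/N  <  k=2
[3,4] N  lex  "built"
[1,4] S\NP  >  k=3
[0,4] S  >  k=1

[0,4] S   >
  [0,1] S/(S\NP)   >T
    [0,1] "in" : NP
  [1,4] S\NP   >
    [1,3] (S\NP)/N   <
      [1,2] "clearly" : S
      [2,3] "bone" : ((S\NP)/N)\S
    [3,4] "built" : N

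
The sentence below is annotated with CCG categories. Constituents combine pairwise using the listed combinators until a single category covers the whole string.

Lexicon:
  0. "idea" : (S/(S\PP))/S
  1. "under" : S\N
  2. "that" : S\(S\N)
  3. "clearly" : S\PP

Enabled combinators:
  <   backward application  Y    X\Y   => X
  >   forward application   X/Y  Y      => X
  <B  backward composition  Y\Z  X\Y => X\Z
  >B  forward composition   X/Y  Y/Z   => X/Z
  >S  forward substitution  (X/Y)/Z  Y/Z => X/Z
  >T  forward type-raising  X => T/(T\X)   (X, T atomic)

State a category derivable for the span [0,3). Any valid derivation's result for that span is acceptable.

S/(S\PP)

[0,4] S   >
  [0,3] S/(S\PP)   >
    [0,1] "idea" : (S/(S\PP))/S
    [1,3] S   <
      [1,2] "under" : S\N
      [2,3] "that" : S\(S\N)
  [3,4] "clearly" : S\PP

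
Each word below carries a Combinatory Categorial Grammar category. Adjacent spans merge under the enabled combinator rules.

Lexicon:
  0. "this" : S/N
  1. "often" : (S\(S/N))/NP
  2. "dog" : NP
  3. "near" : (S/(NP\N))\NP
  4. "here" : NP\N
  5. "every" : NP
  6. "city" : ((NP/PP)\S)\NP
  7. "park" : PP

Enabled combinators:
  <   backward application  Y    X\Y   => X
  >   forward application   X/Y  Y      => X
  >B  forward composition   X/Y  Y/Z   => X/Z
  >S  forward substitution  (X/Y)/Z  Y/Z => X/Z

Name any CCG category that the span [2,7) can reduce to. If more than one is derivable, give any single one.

[0,8] S   <
  [0,1] "this" : S/N
  [1,8] S\(S/N)   >
    [1,2] "often" : (S\(S/N))/NP
    [2,8] NP   >
      [2,7] NP/PP   <
        [2,5] S   >
          [2,4] S/(NP\N)   <
            [2,3] "dog" : NP
            [3,4] "near" : (S/(NP\N))\NP
          [4,5] "here" : NP\N
        [5,7] (NP/PP)\S   <
          [5,6] "every" : NP
          [6,7] "city" : ((NP/PP)\S)\NP
      [7,8] "park" : PP

NP/PP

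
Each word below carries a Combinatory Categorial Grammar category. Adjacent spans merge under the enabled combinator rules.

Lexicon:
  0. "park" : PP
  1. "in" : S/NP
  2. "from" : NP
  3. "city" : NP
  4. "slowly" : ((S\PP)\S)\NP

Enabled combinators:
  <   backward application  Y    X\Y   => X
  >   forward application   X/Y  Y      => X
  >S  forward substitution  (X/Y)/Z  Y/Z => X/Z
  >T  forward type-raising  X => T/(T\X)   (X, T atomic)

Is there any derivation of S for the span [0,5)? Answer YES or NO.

[0,5] S   >
  [0,1] S/(S\PP)   >T
    [0,1] "park" : PP
  [1,5] S\PP   <
    [1,3] S   >
      [1,2] "in" : S/NP
      [2,3] "from" : NP
    [3,5] (S\PP)\S   <
      [3,4] "city" : NP
      [4,5] "slowly" : ((S\PP)\S)\NP

YES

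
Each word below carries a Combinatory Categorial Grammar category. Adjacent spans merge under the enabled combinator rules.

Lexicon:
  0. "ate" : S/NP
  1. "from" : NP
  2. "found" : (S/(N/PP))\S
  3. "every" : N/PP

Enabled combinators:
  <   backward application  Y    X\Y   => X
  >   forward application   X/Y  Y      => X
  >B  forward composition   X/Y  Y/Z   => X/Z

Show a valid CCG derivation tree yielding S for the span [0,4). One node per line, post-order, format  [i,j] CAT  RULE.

[0,4] S   >
  [0,3] S/(N/PP)   <
    [0,2] S   >
      [0,1] "ate" : S/NP
      [1,2] "from" : NP
    [2,3] "found" : (S/(N/PP))\S
  [3,4] "every" : N/PP

[0,1] S/NP  lex  "ate"
[1,2] NP  lex  "from"
[0,2] S  >  k=1
[2,3] (S/(N/PP))\S  lex  "found"
[0,3] S/(N/PP)  <  k=2
[3,4] N/PP  lex  "every"
[0,4] S  >  k=3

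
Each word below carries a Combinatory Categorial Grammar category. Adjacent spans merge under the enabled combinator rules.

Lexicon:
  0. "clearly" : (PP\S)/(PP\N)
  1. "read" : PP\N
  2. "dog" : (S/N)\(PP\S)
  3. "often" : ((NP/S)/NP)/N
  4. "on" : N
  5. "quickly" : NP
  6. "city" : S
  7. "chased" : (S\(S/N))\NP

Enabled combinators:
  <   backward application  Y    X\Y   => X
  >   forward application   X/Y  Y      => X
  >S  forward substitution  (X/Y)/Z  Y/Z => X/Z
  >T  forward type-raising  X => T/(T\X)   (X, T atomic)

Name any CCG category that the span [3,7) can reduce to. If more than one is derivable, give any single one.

NP

[0,8] S   <
  [0,3] S/N   <
    [0,2] PP\S   >
      [0,1] "clearly" : (PP\S)/(PP\N)
      [1,2] "read" : PP\N
    [2,3] "dog" : (S/N)\(PP\S)
  [3,8] S\(S/N)   <
    [3,7] NP   >
      [3,6] NP/S   >
        [3,5] (NP/S)/NP   >
          [3,4] "often" : ((NP/S)/NP)/N
          [4,5] "on" : N
        [5,6] "quickly" : NP
      [6,7] "city" : S
    [7,8] "chased" : (S\(S/N))\NP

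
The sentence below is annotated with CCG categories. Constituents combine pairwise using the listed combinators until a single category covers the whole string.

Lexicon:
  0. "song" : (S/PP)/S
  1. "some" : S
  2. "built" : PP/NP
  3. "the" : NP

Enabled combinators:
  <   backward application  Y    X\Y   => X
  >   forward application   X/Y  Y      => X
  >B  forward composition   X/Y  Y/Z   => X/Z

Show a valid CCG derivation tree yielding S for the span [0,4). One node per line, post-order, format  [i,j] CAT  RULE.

[0,4] S   >
  [0,3] S/NP   >B
    [0,2] S/PP   >
      [0,1] "song" : (S/PP)/S
      [1,2] "some" : S
    [2,3] "built" : PP/NP
  [3,4] "the" : NP

[0,1] (S/PP)/S  lex  "song"
[1,2] S  lex  "some"
[0,2] S/PP  >  k=1
[2,3] PP/NP  lex  "built"
[0,3] S/NP  >B  k=2
[3,4] NP  lex  "the"
[0,4] S  >  k=3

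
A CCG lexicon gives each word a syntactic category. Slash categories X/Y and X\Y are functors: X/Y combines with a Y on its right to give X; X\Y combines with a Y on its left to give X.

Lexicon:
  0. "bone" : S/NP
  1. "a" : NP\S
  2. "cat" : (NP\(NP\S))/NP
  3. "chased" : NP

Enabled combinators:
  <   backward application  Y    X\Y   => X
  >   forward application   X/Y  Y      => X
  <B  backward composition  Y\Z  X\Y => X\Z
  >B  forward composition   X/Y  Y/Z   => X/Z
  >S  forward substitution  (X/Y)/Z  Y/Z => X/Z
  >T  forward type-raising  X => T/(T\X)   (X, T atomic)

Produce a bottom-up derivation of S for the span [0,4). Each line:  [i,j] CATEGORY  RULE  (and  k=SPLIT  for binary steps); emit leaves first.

[0,1] S/NP  lex  "bone"
[1,2] NP\S  lex  "a"
[2,3] (NP\(NP\S))/NP  lex  "cat"
[3,4] NP  lex  "chased"
[2,4] NP\(NP\S)  >  k=3
[1,4] NP  <  k=2
[0,4] S  >  k=1

[0,4] S   >
  [0,1] "bone" : S/NP
  [1,4] NP   <
    [1,2] "a" : NP\S
    [2,4] NP\(NP\S)   >
      [2,3] "cat" : (NP\(NP\S))/NP
      [3,4] "chased" : NP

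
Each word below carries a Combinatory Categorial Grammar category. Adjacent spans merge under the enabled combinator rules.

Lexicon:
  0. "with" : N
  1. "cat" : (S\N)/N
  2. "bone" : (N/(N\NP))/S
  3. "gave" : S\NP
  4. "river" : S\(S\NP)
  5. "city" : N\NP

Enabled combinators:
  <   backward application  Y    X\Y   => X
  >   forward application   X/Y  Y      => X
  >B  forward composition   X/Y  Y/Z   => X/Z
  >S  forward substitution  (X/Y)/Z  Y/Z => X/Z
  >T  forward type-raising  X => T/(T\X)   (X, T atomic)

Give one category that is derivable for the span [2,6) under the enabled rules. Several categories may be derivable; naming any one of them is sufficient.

[0,6] S   <
  [0,1] "with" : N
  [1,6] S\N   >
    [1,2] "cat" : (S\N)/N
    [2,6] N   >
      [2,5] N/(N\NP)   >
        [2,3] "bone" : (N/(N\NP))/S
        [3,5] S   <
          [3,4] "gave" : S\NP
          [4,5] "river" : S\(S\NP)
      [5,6] "city" : N\NP

N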